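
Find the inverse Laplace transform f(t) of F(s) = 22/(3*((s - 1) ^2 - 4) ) 11*exp(t)*sinh(2*t) /3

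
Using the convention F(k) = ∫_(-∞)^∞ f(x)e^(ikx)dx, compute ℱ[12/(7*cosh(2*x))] 6*pi/(7*cosh(pi*k/4))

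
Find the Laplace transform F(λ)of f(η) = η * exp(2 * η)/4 1/(4 * (λ - 2)^2)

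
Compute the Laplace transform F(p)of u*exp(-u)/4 1/(4*(p + 1)^2)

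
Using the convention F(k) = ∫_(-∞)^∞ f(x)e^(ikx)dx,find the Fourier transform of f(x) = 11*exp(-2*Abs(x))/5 44/(5*(k^2+4))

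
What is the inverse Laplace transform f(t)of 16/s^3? 8 * t^2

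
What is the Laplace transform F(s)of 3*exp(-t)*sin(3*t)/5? 9/(5*((s + 1)^2 + 9))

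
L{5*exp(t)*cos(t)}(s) 5*(s - 1)/((s - 1)^2 + 1)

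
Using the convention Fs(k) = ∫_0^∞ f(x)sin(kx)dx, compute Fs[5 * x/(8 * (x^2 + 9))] 5 * pi * exp(-3 * k)/16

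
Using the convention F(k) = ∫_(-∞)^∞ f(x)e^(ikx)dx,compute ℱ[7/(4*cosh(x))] 7*pi/(4*cosh(pi*k/2))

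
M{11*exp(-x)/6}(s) 11*gamma(s)/6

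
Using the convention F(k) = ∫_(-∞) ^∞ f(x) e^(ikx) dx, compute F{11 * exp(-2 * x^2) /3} 11 * sqrt(2) * sqrt(pi) * exp(-k^2/8) /6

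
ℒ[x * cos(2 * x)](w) (w^2-4) /(w^2+4) ^2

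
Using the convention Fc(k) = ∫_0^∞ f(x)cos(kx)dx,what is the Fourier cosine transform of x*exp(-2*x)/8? (4 - k^2)/(8*(k^2+4)^2)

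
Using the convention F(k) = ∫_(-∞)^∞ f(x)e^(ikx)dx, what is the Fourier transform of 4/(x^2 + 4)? 2 * pi * exp(-2 * Abs(k))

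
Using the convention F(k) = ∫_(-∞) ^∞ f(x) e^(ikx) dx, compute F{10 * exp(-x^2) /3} 10 * sqrt(pi) * exp(-k^2/4) /3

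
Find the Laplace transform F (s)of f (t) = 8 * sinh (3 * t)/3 8/ (s^2 - 9)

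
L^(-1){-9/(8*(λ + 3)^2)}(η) -9*η*exp(-3*η)/8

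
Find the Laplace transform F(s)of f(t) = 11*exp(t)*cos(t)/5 11*(s - 1)/(5*((s - 1)^2 + 1))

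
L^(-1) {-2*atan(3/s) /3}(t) -2*sin(3*t) /(3*t) 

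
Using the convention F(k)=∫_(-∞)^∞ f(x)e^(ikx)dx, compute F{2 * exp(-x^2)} 2 * sqrt(pi) * exp(-k^2/4)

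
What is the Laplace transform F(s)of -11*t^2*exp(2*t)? -22/(s - 2)^3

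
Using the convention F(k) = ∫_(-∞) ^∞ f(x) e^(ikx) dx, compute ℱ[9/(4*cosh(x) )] 9*pi/(4*cosh(pi*k/2) ) 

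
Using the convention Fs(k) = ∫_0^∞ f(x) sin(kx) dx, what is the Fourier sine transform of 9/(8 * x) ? 9 * pi/16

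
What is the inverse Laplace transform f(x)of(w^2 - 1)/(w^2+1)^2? x*cos(x)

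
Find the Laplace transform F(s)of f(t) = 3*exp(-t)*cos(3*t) 3*(s + 1)/((s + 1)^2 + 9)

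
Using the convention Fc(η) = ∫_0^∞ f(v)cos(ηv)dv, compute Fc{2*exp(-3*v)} 6/(η^2 + 9)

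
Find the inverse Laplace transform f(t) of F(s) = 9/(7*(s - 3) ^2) 9*t*exp(3*t) /7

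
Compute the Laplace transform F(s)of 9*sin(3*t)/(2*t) 9*atan(3/s)/2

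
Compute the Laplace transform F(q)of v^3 6/q^4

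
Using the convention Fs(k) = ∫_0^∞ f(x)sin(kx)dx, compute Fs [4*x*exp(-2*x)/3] 16*k/(3*(k^2 + 4)^2)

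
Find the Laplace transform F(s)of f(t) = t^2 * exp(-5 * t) 2/(s+5)^3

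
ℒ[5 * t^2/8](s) 5/(4 * s^3) 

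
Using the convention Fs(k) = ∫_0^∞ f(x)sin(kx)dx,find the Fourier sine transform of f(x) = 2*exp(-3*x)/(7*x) 2*atan(k/3)/7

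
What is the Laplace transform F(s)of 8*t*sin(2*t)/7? 32*s/(7*(s^2 + 4)^2)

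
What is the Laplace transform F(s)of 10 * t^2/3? 20/(3 * s^3)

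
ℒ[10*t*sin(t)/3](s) 20*s/(3*(s^2 + 1)^2)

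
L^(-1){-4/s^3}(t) -2 * t^2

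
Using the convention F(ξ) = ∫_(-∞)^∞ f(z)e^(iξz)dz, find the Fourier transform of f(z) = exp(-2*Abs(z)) 4/(ξ^2 + 4)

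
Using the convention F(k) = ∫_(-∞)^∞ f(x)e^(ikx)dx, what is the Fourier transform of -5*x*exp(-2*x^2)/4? -5*sqrt(2)*I*sqrt(pi)*k*exp(-k^2/8)/32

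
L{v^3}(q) 6/q^4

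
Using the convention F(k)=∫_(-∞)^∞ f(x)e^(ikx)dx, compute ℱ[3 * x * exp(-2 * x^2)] 3 * sqrt(2) * I * sqrt(pi) * k * exp(-k^2/8)/8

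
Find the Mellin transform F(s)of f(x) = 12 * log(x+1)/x -12 * pi * csc(pi * s)/(s - 1)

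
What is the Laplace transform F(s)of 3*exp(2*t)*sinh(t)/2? 3/(2*((s - 2)^2-1))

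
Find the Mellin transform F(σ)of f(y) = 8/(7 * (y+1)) 8 * pi * csc(pi * σ)/7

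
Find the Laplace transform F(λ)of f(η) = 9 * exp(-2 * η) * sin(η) 9/((λ + 2)^2 + 1)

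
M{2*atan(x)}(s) -pi*sec(pi*s/2)/s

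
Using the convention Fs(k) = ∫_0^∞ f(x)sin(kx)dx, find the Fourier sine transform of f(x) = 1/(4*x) pi/8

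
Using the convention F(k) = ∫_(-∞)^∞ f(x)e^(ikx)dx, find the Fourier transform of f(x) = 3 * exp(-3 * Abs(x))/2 9/(k^2 + 9)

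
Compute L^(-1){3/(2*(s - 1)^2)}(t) 3*t*exp(t)/2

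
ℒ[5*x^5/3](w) 200/w^6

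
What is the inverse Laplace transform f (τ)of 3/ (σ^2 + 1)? 3 * sin (τ)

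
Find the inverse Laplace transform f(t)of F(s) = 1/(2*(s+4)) exp(-4*t)/2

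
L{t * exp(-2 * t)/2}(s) 1/(2 * (s + 2)^2)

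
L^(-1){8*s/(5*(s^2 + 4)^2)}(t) 2*t*sin(2*t)/5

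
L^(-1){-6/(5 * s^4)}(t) -t^3/5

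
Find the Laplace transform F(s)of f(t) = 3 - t 3/s - 1/s^2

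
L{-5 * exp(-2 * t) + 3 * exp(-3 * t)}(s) 3/(s + 3) - 5/(s + 2)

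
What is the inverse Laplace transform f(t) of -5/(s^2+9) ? -5 * sin(3 * t) /3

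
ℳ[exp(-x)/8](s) gamma(s)/8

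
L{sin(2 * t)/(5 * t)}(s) atan(2/s)/5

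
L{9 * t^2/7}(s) 18/(7 * s^3) 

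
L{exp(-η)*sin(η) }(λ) 1/((λ+1) ^2+1) 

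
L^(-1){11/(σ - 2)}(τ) 11*exp(2*τ)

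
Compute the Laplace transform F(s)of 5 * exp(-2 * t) 5/(s + 2)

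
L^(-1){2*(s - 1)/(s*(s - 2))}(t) 2*exp(t)*cosh(t)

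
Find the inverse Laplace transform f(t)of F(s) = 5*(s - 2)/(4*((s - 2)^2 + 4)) 5*exp(2*t)*cos(2*t)/4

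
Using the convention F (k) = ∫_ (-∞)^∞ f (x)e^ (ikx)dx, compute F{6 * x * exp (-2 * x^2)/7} 3 * sqrt (2) * I * sqrt (pi) * k * exp (-k^2/8)/28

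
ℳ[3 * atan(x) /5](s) -3 * pi * sec(pi * s/2) /(10 * s) 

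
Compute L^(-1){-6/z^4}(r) -r^3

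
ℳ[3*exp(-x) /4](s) 3*gamma(s) /4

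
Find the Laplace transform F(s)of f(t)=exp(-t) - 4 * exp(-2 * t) 1/(s+1) - 4/(s+2)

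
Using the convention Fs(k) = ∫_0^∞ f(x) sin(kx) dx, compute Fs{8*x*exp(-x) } 16*k/(k^2 + 1) ^2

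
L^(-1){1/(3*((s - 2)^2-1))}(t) exp(2*t)*sinh(t)/3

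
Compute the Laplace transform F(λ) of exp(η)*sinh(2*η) 2/((λ - 1) ^2 - 4) 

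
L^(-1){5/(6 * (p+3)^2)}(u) 5 * u * exp(-3 * u)/6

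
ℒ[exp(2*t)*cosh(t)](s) (s - 2)/((s - 2)^2 - 1)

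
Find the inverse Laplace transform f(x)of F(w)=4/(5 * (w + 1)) 4 * exp(-x)/5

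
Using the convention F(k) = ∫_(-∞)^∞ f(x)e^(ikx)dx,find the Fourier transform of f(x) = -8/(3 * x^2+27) -8 * pi * exp(-3 * Abs(k))/9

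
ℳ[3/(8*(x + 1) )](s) 3*pi*csc(pi*s) /8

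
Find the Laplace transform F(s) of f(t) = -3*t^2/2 -3/s^3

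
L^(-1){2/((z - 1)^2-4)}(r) exp(r)*sinh(2*r)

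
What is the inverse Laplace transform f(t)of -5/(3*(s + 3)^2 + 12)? -5*exp(-3*t)*sin(2*t)/6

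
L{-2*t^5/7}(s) -240/(7*s^6)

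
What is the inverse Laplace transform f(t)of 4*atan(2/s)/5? 4*sin(2*t)/(5*t)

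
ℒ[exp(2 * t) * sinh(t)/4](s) 1/(4 * ((s - 2)^2 - 1))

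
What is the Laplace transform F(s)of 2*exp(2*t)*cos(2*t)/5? 2*(s - 2)/(5*((s - 2)^2 + 4))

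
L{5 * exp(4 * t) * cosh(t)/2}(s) 5 * (s - 4)/(2 * ((s - 4)^2 - 1))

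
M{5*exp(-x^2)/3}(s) 5*gamma(s/2)/6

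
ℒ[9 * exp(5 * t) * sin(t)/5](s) 9/(5 * ((s - 5)^2 + 1))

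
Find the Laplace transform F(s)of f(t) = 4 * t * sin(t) 8 * s/(s^2 + 1)^2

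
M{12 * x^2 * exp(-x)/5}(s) 12 * gamma(s + 2)/5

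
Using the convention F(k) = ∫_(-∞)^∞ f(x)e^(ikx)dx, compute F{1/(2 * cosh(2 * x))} pi/(4 * cosh(pi * k/4))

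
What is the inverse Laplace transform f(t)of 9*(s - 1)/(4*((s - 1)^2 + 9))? 9*exp(t)*cos(3*t)/4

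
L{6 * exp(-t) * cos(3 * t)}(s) 6 * (s + 1)/((s + 1)^2 + 9)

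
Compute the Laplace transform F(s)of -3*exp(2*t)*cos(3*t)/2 3*(2 - s)/(2*((s - 2)^2 + 9))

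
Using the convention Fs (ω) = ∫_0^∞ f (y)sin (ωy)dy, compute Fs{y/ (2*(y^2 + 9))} pi*exp (-3*ω)/4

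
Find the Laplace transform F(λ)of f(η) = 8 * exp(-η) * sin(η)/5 8/(5 * ((λ + 1)^2 + 1))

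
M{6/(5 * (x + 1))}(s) 6 * pi * csc(pi * s)/5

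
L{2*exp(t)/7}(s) 2/(7*(s - 1))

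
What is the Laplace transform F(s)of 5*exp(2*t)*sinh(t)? 5/((s - 2)^2-1)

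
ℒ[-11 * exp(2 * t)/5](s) -11/(5 * s - 10)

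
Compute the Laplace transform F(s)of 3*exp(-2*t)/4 3/(4*(s + 2))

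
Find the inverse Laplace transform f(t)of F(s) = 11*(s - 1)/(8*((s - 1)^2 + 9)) 11*exp(t)*cos(3*t)/8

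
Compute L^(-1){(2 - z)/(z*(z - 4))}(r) -exp(2*r)*cosh(2*r)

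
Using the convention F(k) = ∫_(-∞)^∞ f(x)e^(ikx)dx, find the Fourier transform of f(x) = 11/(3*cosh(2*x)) 11*pi/(6*cosh(pi*k/4))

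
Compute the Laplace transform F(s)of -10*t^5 -1200/s^6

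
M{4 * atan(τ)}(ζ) -2 * pi * sec(pi * ζ/2)/ζ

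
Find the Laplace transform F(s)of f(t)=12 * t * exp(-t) 12/(s + 1)^2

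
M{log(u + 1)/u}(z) -pi*csc(pi*z)/(z - 1)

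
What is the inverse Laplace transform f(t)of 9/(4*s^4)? 3*t^3/8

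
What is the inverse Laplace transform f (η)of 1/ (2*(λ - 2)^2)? η*exp (2*η)/2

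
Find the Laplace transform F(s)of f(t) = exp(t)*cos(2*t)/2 (s - 1)/(2*((s - 1)^2 + 4))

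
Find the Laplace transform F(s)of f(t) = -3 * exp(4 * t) -3/(s - 4)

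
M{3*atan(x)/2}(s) -3*pi*sec(pi*s/2)/(4*s)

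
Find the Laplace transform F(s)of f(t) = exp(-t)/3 1/(3*(s + 1))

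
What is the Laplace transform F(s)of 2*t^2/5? 4/(5*s^3)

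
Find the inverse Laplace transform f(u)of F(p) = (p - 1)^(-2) u*exp(u)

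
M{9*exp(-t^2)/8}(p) 9*gamma(p/2)/16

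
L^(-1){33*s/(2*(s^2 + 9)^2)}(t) 11*t*sin(3*t)/4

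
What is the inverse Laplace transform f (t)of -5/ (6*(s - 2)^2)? -5*t*exp (2*t)/6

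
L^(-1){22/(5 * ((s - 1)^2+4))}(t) 11 * exp(t) * sin(2 * t)/5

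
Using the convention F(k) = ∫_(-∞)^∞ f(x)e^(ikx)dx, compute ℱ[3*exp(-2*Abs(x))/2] 6/(k^2 + 4)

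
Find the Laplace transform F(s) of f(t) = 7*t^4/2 84/s^5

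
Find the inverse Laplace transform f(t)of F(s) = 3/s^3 3 * t^2/2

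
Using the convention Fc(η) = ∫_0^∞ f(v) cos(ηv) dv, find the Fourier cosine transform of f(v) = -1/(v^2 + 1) -pi*exp(-η) /2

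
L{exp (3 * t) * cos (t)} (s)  (s - 3)/ ( (s - 3)^2+1)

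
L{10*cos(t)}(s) 10*s/(s^2+1)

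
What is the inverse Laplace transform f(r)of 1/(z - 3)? exp(3 * r)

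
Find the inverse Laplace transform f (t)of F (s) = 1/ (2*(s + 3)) exp (-3*t)/2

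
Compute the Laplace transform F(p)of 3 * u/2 3/(2 * p^2)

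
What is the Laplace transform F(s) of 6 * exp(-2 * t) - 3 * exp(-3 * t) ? 6/(s+2) - 3/(s+3) 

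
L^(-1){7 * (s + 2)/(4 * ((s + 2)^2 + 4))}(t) 7 * exp(-2 * t) * cos(2 * t)/4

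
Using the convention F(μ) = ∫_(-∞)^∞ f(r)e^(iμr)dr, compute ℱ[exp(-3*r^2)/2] sqrt(3)*sqrt(pi)*exp(-μ^2/12)/6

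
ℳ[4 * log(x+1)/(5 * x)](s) -4 * pi * csc(pi * s)/(5 * s - 5)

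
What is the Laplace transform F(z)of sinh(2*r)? 2/(z^2 - 4)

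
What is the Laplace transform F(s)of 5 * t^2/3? 10/(3 * s^3)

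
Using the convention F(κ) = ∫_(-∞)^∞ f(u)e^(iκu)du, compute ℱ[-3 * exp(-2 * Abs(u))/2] -6/(κ^2 + 4)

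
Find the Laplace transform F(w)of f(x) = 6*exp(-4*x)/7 6/(7*(w + 4))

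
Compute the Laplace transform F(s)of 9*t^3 54/s^4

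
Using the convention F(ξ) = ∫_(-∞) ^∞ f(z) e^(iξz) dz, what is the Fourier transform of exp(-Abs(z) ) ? 2/(ξ^2 + 1) 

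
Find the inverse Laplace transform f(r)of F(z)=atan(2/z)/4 sin(2 * r)/(4 * r)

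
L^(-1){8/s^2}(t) 8*t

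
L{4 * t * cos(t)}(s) 4 * (s^2 - 1)/(s^2 + 1)^2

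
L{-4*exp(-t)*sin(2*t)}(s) -8/((s+1)^2+4)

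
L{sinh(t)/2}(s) 1/(2*(s^2 - 1))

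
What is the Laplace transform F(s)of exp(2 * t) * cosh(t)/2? (s - 2)/(2 * ((s - 2)^2 - 1))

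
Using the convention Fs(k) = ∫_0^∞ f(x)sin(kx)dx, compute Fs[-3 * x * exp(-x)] -6 * k/(k^2 + 1)^2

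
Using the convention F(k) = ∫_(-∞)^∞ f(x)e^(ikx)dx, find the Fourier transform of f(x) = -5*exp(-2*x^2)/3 -5*sqrt(2)*sqrt(pi)*exp(-k^2/8)/6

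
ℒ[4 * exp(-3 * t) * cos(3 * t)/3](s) 4 * (s + 3)/(3 * ((s + 3)^2 + 9))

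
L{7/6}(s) 7/(6*s)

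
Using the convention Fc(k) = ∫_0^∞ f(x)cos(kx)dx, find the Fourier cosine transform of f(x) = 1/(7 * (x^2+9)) pi * exp(-3 * k)/42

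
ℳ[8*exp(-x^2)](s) 4*gamma(s/2)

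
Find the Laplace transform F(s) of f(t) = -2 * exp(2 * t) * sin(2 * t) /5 -4/(5 * (s - 2) ^2 + 20) 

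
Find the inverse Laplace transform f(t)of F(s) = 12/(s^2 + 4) 6*sin(2*t)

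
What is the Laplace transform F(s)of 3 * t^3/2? 9/s^4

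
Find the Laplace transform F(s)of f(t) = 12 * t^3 72/s^4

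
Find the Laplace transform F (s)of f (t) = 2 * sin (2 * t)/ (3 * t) 2 * atan (2/s)/3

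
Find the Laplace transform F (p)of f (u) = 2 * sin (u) 2/ (p^2 + 1)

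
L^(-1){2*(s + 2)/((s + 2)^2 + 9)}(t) 2*exp(-2*t)*cos(3*t)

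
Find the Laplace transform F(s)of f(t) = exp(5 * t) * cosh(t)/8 (s - 5)/(8 * ((s - 5)^2 - 1))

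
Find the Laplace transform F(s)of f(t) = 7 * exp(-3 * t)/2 7/(2 * (s + 3))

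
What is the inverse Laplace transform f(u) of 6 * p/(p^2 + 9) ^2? u * sin(3 * u) 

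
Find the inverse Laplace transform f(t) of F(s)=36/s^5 3*t^4/2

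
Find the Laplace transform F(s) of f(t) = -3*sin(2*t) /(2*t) -3*atan(2/s) /2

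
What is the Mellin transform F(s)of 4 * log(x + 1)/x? -4 * pi * csc(pi * s)/(s - 1)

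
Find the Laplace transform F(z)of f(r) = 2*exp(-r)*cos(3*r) 2*(z + 1)/((z + 1)^2 + 9)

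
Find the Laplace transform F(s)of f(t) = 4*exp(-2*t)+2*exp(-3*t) 2/(s+3)+4/(s+2)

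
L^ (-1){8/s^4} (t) 4 * t^3/3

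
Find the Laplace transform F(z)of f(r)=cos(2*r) z/(z^2+4)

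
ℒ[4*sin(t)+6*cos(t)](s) 6*s/(s^2+1)+4/(s^2+1)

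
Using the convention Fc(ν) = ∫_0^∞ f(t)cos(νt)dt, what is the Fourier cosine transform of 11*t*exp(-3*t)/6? 11*(9 - ν^2)/(6*(ν^2+9)^2)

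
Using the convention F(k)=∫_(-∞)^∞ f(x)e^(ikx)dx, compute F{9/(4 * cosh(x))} 9 * pi/(4 * cosh(pi * k/2))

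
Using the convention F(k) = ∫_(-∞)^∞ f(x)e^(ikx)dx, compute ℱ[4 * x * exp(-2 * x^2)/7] sqrt(2) * I * sqrt(pi) * k * exp(-k^2/8)/14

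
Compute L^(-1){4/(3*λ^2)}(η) 4*η/3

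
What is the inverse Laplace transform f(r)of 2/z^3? r^2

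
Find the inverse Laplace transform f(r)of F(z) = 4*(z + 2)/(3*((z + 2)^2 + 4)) 4*exp(-2*r)*cos(2*r)/3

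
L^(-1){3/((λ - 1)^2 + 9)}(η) exp(η) * sin(3 * η)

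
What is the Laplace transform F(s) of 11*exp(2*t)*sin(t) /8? 11/(8*((s - 2) ^2+1) ) 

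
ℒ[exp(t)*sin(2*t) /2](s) 1/((s - 1) ^2 + 4) 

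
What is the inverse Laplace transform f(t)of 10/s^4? 5*t^3/3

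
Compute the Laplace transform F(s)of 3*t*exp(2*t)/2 3/(2*(s - 2)^2)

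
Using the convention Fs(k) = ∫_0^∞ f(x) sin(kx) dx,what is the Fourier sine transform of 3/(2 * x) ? 3 * pi/4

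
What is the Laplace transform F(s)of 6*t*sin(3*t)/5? 36*s/(5*(s^2 + 9)^2)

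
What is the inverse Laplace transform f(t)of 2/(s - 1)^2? 2*t*exp(t)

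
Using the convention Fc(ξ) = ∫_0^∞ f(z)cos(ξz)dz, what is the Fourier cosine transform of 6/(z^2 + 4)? 3*pi*exp(-2*ξ)/2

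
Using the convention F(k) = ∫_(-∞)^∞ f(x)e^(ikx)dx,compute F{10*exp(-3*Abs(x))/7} 60/(7*(k^2 + 9))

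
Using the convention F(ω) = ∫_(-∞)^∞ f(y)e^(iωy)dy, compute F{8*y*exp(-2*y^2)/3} sqrt(2)*I*sqrt(pi)*ω*exp(-ω^2/8)/3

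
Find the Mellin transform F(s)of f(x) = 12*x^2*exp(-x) 12*gamma(s + 2)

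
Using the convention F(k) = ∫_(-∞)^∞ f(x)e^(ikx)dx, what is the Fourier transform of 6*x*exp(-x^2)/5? 3*I*sqrt(pi)*k*exp(-k^2/4)/5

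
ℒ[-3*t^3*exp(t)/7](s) -18/(7*(s - 1)^4)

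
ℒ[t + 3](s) s^ (-2) + 3/s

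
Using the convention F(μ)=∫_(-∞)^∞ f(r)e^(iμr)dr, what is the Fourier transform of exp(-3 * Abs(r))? 6/(μ^2 + 9)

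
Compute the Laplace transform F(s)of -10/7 -10/(7*s)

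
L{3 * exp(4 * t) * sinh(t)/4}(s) 3/(4 * ((s - 4)^2 - 1))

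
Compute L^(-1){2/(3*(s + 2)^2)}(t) 2*t*exp(-2*t)/3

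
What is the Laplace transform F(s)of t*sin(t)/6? s/(3*(s^2 + 1)^2)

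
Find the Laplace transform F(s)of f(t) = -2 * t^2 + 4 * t 4/s^2-4/s^3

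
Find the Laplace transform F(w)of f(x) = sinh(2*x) 2/(w^2 - 4)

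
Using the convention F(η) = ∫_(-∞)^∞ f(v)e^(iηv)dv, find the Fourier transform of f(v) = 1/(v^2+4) pi * exp(-2 * Abs(η))/2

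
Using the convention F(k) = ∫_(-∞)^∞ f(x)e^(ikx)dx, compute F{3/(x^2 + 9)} pi * exp(-3 * Abs(k))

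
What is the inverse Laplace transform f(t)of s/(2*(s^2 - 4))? cosh(2*t)/2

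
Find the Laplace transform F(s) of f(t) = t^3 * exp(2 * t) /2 3/(s - 2) ^4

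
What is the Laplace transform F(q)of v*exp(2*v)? (q - 2)^(-2)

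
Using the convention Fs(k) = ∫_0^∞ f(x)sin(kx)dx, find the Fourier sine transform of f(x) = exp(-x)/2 k/(2 * (k^2 + 1))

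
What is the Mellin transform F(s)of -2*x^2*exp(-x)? -2*gamma(s+2)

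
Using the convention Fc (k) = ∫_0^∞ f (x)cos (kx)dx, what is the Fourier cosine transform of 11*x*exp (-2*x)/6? 11*(4 - k^2)/ (6*(k^2 + 4)^2)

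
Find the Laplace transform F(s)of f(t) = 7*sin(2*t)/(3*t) 7*atan(2/s)/3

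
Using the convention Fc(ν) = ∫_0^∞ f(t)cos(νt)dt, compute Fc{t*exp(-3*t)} (9 - ν^2)/(ν^2 + 9)^2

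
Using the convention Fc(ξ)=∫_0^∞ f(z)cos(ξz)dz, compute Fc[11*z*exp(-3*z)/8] 11*(9 - ξ^2)/(8*(ξ^2 + 9)^2)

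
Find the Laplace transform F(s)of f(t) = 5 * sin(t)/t 5 * atan(1/s)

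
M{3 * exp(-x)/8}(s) 3 * gamma(s)/8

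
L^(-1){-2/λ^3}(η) -η^2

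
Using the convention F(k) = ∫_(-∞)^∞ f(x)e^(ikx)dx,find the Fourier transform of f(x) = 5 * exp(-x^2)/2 5 * sqrt(pi) * exp(-k^2/4)/2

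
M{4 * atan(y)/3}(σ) -2 * pi * sec(pi * σ/2)/(3 * σ)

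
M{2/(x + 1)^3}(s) gamma(s) * gamma(3 - s)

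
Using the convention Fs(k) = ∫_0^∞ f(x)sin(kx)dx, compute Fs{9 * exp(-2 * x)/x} 9 * atan(k/2)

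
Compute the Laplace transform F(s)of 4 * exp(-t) 4/(s + 1)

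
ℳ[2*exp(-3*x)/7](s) 2*gamma(s)/(7*3^s)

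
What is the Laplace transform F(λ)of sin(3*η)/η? atan(3/λ)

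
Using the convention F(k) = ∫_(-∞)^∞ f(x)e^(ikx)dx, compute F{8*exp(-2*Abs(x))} 32/(k^2 + 4)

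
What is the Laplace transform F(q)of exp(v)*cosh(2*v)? (q - 1)/((q - 1)^2 - 4)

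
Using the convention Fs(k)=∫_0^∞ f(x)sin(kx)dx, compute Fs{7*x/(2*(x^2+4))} 7*pi*exp(-2*k)/4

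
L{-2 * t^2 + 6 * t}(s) 6/s^2 - 4/s^3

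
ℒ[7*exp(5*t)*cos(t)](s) 7*(s - 5)/((s - 5)^2+1)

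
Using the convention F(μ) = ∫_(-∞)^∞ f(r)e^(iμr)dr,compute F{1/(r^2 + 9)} pi * exp(-3 * Abs(μ))/3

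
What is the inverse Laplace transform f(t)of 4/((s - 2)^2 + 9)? 4*exp(2*t)*sin(3*t)/3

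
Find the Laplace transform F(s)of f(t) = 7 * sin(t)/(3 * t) 7 * atan(1/s)/3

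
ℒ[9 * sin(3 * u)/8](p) 27/(8 * (p^2+9))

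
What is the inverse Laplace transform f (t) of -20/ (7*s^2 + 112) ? -5*sin (4*t) /7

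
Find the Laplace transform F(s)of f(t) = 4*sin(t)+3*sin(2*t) 4/(s^2+1)+6/(s^2+4)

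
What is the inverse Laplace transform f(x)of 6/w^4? x^3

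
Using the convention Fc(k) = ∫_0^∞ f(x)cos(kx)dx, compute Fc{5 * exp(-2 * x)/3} 10/(3 * (k^2 + 4))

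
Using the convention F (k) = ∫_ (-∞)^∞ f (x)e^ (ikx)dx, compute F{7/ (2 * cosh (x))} 7 * pi/ (2 * cosh (pi * k/2))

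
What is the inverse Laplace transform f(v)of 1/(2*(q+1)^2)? v*exp(-v)/2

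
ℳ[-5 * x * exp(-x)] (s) -5 * gamma(s + 1)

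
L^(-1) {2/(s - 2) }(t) 2 * exp(2 * t) 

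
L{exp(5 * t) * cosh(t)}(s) (s - 5)/((s - 5)^2 - 1)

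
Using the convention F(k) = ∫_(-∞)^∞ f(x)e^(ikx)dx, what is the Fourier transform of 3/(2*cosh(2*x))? 3*pi/(4*cosh(pi*k/4))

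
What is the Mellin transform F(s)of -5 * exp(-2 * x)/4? -5 * gamma(s)/(4 * 2^s)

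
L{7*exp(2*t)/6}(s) 7/(6*(s - 2))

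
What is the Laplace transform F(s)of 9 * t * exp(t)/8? 9/(8 * (s - 1)^2)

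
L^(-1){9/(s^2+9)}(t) 3*sin(3*t)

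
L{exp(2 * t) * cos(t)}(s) (s - 2)/((s - 2)^2 + 1)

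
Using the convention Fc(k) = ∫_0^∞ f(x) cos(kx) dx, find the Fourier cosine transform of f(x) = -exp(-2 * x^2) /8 -sqrt(2) * sqrt(pi) * exp(-k^2/8) /32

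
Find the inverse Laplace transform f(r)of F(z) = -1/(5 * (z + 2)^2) -r * exp(-2 * r)/5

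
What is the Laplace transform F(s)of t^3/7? 6/(7*s^4)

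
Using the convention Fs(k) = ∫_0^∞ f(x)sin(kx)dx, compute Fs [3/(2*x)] 3*pi/4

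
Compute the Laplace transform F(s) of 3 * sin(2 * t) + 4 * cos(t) 4 * s/(s^2 + 1) + 6/(s^2 + 4) 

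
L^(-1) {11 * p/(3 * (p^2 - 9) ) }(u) 11 * cosh(3 * u) /3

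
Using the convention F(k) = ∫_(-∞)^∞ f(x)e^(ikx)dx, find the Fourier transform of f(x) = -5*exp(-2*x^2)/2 -5*sqrt(2)*sqrt(pi)*exp(-k^2/8)/4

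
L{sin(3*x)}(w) 3/(w^2 + 9)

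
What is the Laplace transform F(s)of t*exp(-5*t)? (s+5)^(-2)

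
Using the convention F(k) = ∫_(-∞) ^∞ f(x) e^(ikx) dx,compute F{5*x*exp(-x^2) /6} 5*I*sqrt(pi)*k*exp(-k^2/4) /12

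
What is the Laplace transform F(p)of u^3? 6/p^4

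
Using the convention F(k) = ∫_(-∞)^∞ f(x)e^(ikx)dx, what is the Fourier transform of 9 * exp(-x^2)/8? 9 * sqrt(pi) * exp(-k^2/4)/8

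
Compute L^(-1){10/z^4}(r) 5 * r^3/3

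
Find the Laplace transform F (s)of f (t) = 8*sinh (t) 8/ (s^2 - 1)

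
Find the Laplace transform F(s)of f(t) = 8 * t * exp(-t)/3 8/(3 * (s+1)^2)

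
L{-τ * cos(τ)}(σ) (1 - σ^2)/(σ^2+1)^2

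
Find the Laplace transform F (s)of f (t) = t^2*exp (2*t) 2/ (s - 2)^3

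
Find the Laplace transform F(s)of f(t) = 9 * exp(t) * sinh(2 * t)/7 18/(7 * ((s - 1)^2-4))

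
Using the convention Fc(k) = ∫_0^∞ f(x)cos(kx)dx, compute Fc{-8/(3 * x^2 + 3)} -4 * pi * exp(-k)/3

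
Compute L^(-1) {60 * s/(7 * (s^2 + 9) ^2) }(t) 10 * t * sin(3 * t) /7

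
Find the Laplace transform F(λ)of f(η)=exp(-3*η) 1/(λ+3)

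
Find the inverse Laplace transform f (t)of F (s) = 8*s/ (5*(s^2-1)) 8*cosh (t)/5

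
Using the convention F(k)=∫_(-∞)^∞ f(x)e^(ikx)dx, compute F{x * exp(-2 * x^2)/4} sqrt(2) * I * sqrt(pi) * k * exp(-k^2/8)/32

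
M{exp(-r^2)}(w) gamma(w/2)/2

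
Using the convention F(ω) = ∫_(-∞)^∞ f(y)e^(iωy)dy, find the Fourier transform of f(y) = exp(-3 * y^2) sqrt(3) * sqrt(pi) * exp(-ω^2/12)/3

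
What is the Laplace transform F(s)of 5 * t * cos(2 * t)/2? 5 * (s^2 - 4)/(2 * (s^2 + 4)^2)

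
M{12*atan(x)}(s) -6*pi*sec(pi*s/2)/s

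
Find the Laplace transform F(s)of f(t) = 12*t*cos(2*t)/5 12*(s^2 - 4)/(5*(s^2 + 4)^2)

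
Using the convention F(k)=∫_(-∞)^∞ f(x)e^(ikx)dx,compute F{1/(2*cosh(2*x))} pi/(4*cosh(pi*k/4))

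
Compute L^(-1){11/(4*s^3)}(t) 11*t^2/8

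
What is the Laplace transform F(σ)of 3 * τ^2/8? 3/(4 * σ^3)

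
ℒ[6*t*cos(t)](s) 6*(s^2-1) /(s^2 + 1) ^2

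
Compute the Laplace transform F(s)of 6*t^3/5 36/(5*s^4)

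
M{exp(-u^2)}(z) gamma(z/2)/2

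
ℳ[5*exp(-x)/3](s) 5*gamma(s)/3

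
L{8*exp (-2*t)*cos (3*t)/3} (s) 8*(s + 2)/ (3*( (s + 2)^2 + 9))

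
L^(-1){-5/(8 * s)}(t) -5/8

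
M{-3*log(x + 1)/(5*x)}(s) 3*pi*csc(pi*s)/(5*(s - 1))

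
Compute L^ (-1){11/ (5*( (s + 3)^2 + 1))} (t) 11*exp (-3*t)*sin (t)/5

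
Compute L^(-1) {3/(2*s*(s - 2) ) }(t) 3*exp(t)*sinh(t) /2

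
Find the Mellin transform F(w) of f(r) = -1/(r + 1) -pi*csc(pi*w) 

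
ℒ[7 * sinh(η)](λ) 7/(λ^2 - 1) 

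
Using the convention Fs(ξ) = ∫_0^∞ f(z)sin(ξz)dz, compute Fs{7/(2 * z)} 7 * pi/4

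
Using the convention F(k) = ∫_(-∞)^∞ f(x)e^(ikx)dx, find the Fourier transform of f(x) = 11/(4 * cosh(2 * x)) 11 * pi/(8 * cosh(pi * k/4))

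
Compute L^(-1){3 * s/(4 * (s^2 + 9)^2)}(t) t * sin(3 * t)/8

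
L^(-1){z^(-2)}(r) r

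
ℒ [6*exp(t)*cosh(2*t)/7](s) 6*(s - 1)/(7*((s - 1)^2 - 4))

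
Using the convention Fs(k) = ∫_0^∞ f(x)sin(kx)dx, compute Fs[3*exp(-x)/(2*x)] 3*atan(k)/2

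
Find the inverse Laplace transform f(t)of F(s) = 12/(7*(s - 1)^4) 2*t^3*exp(t)/7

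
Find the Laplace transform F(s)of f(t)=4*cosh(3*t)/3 4*s/(3*(s^2 - 9))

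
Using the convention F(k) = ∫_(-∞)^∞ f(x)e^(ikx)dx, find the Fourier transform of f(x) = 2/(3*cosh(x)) 2*pi/(3*cosh(pi*k/2))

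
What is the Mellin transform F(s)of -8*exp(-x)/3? -8*gamma(s)/3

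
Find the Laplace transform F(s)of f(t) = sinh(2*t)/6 1/(3*(s^2-4))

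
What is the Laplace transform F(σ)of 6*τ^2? 12/σ^3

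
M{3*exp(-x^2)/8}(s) 3*gamma(s/2)/16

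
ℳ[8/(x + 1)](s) 8*pi*csc(pi*s)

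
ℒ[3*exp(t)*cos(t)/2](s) 3*(s - 1)/(2*((s - 1)^2 + 1))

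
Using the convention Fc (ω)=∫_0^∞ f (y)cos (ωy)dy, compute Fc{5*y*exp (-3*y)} 5*(9 - ω^2)/ (ω^2 + 9)^2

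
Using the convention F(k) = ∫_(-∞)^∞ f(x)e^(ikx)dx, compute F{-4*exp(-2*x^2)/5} -2*sqrt(2)*sqrt(pi)*exp(-k^2/8)/5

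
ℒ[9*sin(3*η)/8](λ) 27/(8*(λ^2 + 9))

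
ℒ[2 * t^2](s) 4/s^3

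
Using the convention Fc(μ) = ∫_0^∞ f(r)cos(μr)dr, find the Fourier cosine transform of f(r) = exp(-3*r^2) sqrt(3)*sqrt(pi)*exp(-μ^2/12)/6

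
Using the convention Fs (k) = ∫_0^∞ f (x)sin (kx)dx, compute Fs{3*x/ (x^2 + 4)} 3*pi*exp (-2*k)/2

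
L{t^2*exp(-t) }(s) 2/(s+1) ^3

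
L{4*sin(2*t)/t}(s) 4*atan(2/s)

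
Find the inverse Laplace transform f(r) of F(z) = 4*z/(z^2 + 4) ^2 r*sin(2*r) 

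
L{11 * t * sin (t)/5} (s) 22 * s/ (5 * (s^2 + 1)^2)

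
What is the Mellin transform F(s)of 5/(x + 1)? 5*pi*csc(pi*s)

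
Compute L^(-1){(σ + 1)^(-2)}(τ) τ*exp(-τ)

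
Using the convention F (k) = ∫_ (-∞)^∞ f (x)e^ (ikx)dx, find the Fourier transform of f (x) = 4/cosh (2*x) 2*pi/cosh (pi*k/4)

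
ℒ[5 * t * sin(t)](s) 10 * s/(s^2+1)^2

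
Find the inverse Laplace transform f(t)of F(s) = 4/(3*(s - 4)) 4*exp(4*t)/3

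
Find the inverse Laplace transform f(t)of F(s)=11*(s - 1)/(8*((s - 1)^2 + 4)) 11*exp(t)*cos(2*t)/8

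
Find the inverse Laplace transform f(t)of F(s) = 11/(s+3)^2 11 * t * exp(-3 * t)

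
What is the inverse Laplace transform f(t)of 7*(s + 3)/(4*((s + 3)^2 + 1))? 7*exp(-3*t)*cos(t)/4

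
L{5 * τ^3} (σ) 30/σ^4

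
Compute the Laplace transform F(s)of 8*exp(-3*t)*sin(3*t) 24/((s+3)^2+9)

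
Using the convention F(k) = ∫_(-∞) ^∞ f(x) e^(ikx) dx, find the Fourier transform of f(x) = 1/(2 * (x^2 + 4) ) pi * exp(-2 * Abs(k) ) /4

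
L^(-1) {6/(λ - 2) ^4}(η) η^3*exp(2*η) 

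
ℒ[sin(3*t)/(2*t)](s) atan(3/s)/2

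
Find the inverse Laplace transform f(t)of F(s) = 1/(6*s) 1/6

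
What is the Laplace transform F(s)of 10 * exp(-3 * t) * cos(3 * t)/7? 10 * (s + 3)/(7 * ((s + 3)^2 + 9))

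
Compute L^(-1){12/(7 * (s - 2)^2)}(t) 12 * t * exp(2 * t)/7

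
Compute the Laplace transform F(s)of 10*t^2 20/s^3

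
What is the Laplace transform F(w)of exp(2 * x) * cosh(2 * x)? (w - 2)/(w * (w - 4))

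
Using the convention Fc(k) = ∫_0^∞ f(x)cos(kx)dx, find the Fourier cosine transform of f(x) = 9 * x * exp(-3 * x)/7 9 * (9 - k^2)/(7 * (k^2 + 9)^2)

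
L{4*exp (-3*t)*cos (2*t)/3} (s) 4*(s + 3)/ (3*( (s + 3)^2 + 4))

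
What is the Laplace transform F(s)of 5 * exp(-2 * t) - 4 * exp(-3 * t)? 5/(s + 2) - 4/(s + 3)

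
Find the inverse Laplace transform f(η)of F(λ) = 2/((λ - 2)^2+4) exp(2*η)*sin(2*η)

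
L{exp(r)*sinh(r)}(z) 1/(z*(z - 2))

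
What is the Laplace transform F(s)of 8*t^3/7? 48/(7*s^4)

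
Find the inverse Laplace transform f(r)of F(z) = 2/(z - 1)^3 r^2*exp(r)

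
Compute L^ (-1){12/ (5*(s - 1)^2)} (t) 12*t*exp (t)/5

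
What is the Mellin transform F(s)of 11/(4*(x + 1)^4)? 11*gamma(s)*gamma(4 - s)/24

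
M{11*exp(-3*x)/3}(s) 11*gamma(s)/(3*3^s)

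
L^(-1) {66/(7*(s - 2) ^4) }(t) 11*t^3*exp(2*t) /7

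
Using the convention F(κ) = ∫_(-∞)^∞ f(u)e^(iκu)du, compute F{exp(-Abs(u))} 2/(κ^2 + 1)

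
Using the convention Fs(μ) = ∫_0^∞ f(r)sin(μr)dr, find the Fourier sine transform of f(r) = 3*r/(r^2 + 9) 3*pi*exp(-3*μ)/2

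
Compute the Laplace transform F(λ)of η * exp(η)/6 1/(6 * (λ - 1)^2)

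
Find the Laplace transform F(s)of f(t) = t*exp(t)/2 1/(2*(s - 1)^2)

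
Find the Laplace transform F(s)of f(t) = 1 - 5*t 1/s - 5/s^2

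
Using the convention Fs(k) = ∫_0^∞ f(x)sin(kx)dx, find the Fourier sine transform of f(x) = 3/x 3*pi/2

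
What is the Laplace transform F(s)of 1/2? 1/(2 * s)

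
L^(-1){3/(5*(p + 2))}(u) 3*exp(-2*u)/5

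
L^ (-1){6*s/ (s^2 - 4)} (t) 6*cosh (2*t)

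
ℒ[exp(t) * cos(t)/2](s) (s - 1)/(2 * ((s - 1)^2 + 1))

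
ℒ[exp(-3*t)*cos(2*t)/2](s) (s + 3)/(2*((s + 3)^2 + 4))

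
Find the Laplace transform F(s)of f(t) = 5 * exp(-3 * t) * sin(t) 5/((s + 3)^2 + 1)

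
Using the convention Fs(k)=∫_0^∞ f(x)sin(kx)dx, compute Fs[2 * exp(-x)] 2 * k/(k^2 + 1)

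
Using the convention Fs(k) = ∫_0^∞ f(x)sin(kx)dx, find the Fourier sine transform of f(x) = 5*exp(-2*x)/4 5*k/(4*(k^2+4))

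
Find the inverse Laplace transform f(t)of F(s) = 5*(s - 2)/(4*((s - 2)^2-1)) 5*exp(2*t)*cosh(t)/4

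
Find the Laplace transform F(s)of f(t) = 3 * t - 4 3/s^2 - 4/s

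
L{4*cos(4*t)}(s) 4*s/(s^2 + 16)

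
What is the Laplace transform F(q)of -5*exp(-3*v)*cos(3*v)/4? 5*(-q - 3)/(4*((q + 3)^2 + 9))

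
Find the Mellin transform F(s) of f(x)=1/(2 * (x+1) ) pi * csc(pi * s) /2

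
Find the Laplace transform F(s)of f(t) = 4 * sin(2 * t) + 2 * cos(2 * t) 2 * s/(s^2 + 4) + 8/(s^2 + 4)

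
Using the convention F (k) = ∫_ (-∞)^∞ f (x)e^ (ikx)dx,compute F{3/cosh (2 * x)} 3 * pi/ (2 * cosh (pi * k/4))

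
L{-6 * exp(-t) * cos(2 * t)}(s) 6 * (-s - 1)/((s + 1)^2 + 4)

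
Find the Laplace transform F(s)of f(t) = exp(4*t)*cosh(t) (s - 4)/((s - 4)^2-1)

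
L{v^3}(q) 6/q^4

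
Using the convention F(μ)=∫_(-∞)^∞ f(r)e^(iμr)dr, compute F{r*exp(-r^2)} I*sqrt(pi)*μ*exp(-μ^2/4)/2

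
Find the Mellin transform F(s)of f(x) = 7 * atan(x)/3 -7 * pi * sec(pi * s/2)/(6 * s)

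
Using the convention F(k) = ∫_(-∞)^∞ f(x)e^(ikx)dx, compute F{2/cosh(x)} 2 * pi/cosh(pi * k/2)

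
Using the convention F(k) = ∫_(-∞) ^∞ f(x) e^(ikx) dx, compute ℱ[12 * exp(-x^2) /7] 12 * sqrt(pi) * exp(-k^2/4) /7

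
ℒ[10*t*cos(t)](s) 10*(s^2 - 1)/(s^2 + 1)^2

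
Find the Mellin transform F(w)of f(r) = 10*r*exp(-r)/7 10*gamma(w + 1)/7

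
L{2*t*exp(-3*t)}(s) 2/(s+3)^2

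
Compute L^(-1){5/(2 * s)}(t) 5/2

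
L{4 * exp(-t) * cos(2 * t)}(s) 4 * (s + 1)/((s + 1)^2 + 4)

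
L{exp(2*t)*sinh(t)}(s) 1/((s - 2)^2 - 1)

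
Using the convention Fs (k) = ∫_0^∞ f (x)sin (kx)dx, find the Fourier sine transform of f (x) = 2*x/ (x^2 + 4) pi*exp (-2*k)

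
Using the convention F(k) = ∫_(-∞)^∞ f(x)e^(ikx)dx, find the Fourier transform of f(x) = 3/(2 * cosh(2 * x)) 3 * pi/(4 * cosh(pi * k/4))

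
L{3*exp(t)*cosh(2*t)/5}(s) 3*(s - 1)/(5*((s - 1)^2 - 4))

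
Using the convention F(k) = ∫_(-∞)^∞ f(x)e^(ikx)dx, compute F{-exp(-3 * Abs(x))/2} -3/(k^2 + 9)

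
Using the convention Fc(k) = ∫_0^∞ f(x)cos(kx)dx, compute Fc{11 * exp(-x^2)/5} 11 * sqrt(pi) * exp(-k^2/4)/10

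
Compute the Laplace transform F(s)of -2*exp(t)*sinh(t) -2/(s*(s - 2))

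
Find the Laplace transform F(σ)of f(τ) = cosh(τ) σ/(σ^2 - 1)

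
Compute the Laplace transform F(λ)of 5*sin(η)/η 5*atan(1/λ)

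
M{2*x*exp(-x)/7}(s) 2*gamma(s+1)/7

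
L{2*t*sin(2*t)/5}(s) 8*s/(5*(s^2+4)^2)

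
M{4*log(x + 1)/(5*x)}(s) -4*pi*csc(pi*s)/(5*s - 5)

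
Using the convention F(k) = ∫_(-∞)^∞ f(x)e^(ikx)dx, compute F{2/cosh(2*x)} pi/cosh(pi*k/4)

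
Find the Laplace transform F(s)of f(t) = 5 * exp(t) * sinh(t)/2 5/(2 * s * (s - 2))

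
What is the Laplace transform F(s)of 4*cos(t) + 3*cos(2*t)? 4*s/(s^2 + 1) + 3*s/(s^2 + 4)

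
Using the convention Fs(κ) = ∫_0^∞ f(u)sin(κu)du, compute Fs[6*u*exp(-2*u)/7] 24*κ/(7*(κ^2 + 4)^2)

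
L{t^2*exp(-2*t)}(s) 2/(s + 2)^3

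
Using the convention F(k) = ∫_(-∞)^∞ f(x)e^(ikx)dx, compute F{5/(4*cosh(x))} 5*pi/(4*cosh(pi*k/2))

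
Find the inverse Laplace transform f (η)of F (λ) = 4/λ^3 2*η^2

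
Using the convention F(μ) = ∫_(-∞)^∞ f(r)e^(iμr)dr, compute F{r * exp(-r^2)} I * sqrt(pi) * μ * exp(-μ^2/4)/2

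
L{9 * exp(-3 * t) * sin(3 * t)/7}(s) 27/(7 * ((s + 3)^2 + 9))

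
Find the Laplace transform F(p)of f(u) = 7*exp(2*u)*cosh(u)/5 7*(p - 2)/(5*((p - 2)^2 - 1))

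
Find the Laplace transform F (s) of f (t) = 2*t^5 240/s^6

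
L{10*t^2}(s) 20/s^3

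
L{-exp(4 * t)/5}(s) -1/(5 * s - 20)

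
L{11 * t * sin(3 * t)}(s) 66 * s/(s^2 + 9)^2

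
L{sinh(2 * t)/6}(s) 1/(3 * (s^2 - 4))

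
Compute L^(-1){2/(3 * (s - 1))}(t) 2 * exp(t)/3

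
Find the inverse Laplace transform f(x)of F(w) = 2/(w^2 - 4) sinh(2*x)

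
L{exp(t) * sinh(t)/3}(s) 1/(3 * s * (s - 2))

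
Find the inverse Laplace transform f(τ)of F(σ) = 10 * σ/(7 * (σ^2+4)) 10 * cos(2 * τ)/7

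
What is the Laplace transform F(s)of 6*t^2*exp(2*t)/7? 12/(7*(s - 2)^3)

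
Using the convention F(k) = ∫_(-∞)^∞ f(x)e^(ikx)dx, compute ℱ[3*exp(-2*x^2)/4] 3*sqrt(2)*sqrt(pi)*exp(-k^2/8)/8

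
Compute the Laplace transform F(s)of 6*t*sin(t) 12*s/(s^2 + 1)^2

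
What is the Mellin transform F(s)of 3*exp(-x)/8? 3*gamma(s)/8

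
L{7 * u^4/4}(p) 42/p^5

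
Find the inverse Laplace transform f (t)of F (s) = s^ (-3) t^2/2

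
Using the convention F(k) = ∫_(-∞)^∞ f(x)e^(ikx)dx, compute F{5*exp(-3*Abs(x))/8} 15/(4*(k^2 + 9))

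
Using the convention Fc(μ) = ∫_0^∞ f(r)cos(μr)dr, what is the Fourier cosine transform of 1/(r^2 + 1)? pi * exp(-μ)/2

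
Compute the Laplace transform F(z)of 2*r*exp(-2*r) 2/(z + 2)^2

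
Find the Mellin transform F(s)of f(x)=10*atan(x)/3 -5*pi*sec(pi*s/2)/(3*s)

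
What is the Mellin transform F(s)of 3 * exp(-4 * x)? 3 * gamma(s)/4^s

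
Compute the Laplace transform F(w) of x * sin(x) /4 w/(2 * (w^2+1) ^2) 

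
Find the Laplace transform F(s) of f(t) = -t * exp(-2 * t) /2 -1/(2 * (s+2) ^2) 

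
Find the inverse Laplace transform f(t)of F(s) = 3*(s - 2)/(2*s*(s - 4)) 3*exp(2*t)*cosh(2*t)/2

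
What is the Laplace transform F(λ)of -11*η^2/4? -11/(2*λ^3)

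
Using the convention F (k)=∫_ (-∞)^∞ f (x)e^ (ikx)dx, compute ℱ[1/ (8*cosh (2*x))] pi/ (16*cosh (pi*k/4))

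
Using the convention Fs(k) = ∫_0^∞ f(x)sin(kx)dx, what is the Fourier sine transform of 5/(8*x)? 5*pi/16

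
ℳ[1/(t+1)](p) pi * csc(pi * p)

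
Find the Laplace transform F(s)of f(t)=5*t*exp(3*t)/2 5/(2*(s - 3)^2)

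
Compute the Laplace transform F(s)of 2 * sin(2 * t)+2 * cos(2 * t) 4/(s^2+4)+2 * s/(s^2+4)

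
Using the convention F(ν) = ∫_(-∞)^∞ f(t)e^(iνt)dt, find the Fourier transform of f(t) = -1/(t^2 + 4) -pi * exp(-2 * Abs(ν))/2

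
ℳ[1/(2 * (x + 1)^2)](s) (-pi * s + pi)/(2 * sin(pi * s))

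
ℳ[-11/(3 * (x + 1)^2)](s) 11 * pi * (s - 1)/(3 * sin(pi * s))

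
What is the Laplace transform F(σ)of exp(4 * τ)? 1/(σ - 4)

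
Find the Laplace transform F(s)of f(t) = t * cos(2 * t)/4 (s^2 - 4)/(4 * (s^2 + 4)^2)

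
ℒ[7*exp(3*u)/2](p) 7/(2*(p - 3))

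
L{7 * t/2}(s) 7/(2 * s^2) 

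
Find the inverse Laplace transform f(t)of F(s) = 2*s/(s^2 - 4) 2*cosh(2*t)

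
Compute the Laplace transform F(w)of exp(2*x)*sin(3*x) 3/((w - 2)^2 + 9)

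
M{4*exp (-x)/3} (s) 4*gamma (s)/3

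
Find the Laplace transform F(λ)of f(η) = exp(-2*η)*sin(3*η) 3/((λ + 2)^2 + 9)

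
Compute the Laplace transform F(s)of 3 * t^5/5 72/s^6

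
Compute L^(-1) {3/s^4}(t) t^3/2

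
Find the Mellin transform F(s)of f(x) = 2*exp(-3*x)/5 2*gamma(s)/(5*3^s)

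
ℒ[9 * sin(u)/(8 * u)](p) 9 * atan(1/p)/8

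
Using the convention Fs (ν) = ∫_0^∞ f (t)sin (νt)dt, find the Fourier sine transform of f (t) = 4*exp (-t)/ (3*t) 4*atan (ν)/3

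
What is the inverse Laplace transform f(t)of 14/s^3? 7*t^2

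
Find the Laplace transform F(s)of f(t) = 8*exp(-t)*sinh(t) 8/(s*(s + 2))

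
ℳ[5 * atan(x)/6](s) -5 * pi * sec(pi * s/2)/(12 * s)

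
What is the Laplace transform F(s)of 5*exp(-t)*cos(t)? 5*(s + 1)/((s + 1)^2 + 1)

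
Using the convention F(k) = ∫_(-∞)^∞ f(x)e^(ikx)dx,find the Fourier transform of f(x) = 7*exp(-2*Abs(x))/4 7/(k^2 + 4)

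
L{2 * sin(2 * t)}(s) 4/(s^2 + 4)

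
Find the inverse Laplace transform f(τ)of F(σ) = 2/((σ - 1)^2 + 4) exp(τ)*sin(2*τ)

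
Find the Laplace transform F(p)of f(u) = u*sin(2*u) 4*p/(p^2 + 4)^2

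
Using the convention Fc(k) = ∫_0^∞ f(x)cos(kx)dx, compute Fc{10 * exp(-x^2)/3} 5 * sqrt(pi) * exp(-k^2/4)/3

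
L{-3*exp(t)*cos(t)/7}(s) 3*(1 - s)/(7*((s - 1)^2 + 1))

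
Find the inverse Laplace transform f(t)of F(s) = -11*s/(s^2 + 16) -11*cos(4*t)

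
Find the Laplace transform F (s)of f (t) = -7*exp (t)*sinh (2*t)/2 -7/ ( (s - 1)^2 - 4)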